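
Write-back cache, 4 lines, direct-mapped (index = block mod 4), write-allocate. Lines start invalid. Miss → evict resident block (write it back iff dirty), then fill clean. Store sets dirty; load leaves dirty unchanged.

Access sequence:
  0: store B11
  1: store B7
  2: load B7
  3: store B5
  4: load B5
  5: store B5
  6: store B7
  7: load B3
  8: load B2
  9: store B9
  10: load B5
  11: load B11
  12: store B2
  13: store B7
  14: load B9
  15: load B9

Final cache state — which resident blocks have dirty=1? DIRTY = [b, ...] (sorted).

0: W B11 → L3 miss [D]
1: W B7 → L3 miss wb→B11 [D]
2: R B7 → L3 hit [D]
3: W B5 → L1 miss [D]
4: R B5 → L1 hit [D]
5: W B5 → L1 hit [D]
6: W B7 → L3 hit [D]
7: R B3 → L3 miss wb→B7 [-]
8: R B2 → L2 miss [-]
9: W B9 → L1 miss wb→B5 [D]
10: R B5 → L1 miss wb→B9 [-]
11: R B11 → L3 miss [-]
12: W B2 → L2 hit [D]
13: W B7 → L3 miss [D]
14: R B9 → L1 miss [-]
15: R B9 → L1 hit [-]

DIRTY = [2, 7]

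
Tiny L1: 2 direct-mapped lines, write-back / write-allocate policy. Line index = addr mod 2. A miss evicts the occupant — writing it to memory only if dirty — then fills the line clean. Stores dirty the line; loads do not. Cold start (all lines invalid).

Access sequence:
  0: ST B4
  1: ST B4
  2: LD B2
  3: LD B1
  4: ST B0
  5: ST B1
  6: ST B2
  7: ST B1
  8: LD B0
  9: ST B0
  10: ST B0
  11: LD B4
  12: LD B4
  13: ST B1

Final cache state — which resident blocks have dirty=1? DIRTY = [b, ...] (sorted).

DIRTY = [1]

0: W B4 → L0 miss [D]
1: W B4 → L0 hit [D]
2: R B2 → L0 miss wb→B4 [-]
3: R B1 → L1 miss [-]
4: W B0 → L0 miss [D]
5: W B1 → L1 hit [D]
6: W B2 → L0 miss wb→B0 [D]
7: W B1 → L1 hit [D]
8: R B0 → L0 miss wb→B2 [-]
9: W B0 → L0 hit [D]
10: W B0 → L0 hit [D]
11: R B4 → L0 miss wb→B0 [-]
12: R B4 → L0 hit [-]
13: W B1 → L1 hit [D]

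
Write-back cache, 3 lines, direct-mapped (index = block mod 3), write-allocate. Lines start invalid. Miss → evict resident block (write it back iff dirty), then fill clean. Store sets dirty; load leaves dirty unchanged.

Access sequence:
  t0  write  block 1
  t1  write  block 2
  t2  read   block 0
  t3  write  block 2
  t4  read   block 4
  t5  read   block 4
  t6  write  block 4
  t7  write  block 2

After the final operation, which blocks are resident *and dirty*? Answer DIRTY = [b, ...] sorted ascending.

0: W B1 → L1 miss [D]
1: W B2 → L2 miss [D]
2: R B0 → L0 miss [-]
3: W B2 → L2 hit [D]
4: R B4 → L1 miss wb→B1 [-]
5: R B4 → L1 hit [-]
6: W B4 → L1 hit [D]
7: W B2 → L2 hit [D]

DIRTY = [2, 4]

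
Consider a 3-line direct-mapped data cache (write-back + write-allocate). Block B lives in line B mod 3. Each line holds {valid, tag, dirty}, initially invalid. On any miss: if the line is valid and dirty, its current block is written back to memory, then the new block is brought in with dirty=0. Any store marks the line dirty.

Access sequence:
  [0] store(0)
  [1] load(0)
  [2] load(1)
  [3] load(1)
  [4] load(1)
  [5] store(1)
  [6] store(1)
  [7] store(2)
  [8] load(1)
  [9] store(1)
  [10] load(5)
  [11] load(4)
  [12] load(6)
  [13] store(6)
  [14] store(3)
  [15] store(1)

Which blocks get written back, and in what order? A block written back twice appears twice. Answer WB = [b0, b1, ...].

WB = [2, 1, 0, 6]

0: W B0 -> L0 miss  d=D]
1: R B0 -> L0 hit  d=D]
2: R B1 -> L1 miss  d=-]
3: R B1 -> L1 hit  d=-]
4: R B1 -> L1 hit  d=-]
5: W B1 -> L1 hit  d=D]
6: W B1 -> L1 hit  d=D]
7: W B2 -> L2 miss  d=D]
8: R B1 -> L1 hit  d=D]
9: W B1 -> L1 hit  d=D]
10: R B5 -> L2 miss wb->B2  d=-]
11: R B4 -> L1 miss wb->B1  d=-]
12: R B6 -> L0 miss wb->B0  d=-]
13: W B6 -> L0 hit  d=D]
14: W B3 -> L0 miss wb->B6  d=D]
15: W B1 -> L1 miss  d=D]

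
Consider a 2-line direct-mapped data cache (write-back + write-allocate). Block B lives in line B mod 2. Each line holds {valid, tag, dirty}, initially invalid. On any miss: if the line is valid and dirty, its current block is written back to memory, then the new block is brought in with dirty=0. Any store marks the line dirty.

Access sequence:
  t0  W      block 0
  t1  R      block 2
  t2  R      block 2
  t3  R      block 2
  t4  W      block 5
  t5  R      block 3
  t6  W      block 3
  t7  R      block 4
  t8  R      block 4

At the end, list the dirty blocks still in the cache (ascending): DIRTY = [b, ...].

  0 | W B0 → L0 miss [D]
  1 | R B2 → L0 miss wb→B0 [-]
  2 | R B2 → L0 hit [-]
  3 | R B2 → L0 hit [-]
  4 | W B5 → L1 miss [D]
  5 | R B3 → L1 miss wb→B5 [-]
  6 | W B3 → L1 hit [D]
  7 | R B4 → L0 miss [-]
  8 | R B4 → L0 hit [-]

DIRTY = [3]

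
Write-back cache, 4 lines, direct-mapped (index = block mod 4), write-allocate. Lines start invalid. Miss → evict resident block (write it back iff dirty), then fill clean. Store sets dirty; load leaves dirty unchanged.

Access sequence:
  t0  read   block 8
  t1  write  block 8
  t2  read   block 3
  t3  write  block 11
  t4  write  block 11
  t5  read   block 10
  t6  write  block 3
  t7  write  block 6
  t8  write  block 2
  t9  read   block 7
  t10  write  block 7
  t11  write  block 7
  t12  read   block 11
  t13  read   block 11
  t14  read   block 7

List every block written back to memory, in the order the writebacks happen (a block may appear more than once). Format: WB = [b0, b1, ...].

WB = [11, 6, 3, 7]

0: R B8 → L0 miss [-]
1: W B8 → L0 hit [D]
2: R B3 → L3 miss [-]
3: W B11 → L3 miss [D]
4: W B11 → L3 hit [D]
5: R B10 → L2 miss [-]
6: W B3 → L3 miss wb→B11 [D]
7: W B6 → L2 miss [D]
8: W B2 → L2 miss wb→B6 [D]
9: R B7 → L3 miss wb→B3 [-]
10: W B7 → L3 hit [D]
11: W B7 → L3 hit [D]
12: R B11 → L3 miss wb→B7 [-]
13: R B11 → L3 hit [-]
14: R B7 → L3 miss [-]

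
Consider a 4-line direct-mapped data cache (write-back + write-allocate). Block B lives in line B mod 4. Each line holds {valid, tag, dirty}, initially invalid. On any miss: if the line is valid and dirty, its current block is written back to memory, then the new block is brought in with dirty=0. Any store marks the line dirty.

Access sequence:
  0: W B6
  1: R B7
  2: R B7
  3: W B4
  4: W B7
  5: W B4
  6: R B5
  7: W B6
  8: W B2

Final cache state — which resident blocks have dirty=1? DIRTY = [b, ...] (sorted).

  0 | W B6 → L2 miss [D]
  1 | R B7 → L3 miss [-]
  2 | R B7 → L3 hit [-]
  3 | W B4 → L0 miss [D]
  4 | W B7 → L3 hit [D]
  5 | W B4 → L0 hit [D]
  6 | R B5 → L1 miss [-]
  7 | W B6 → L2 hit [D]
  8 | W B2 → L2 miss wb→B6 [D]

DIRTY = [2, 4, 7]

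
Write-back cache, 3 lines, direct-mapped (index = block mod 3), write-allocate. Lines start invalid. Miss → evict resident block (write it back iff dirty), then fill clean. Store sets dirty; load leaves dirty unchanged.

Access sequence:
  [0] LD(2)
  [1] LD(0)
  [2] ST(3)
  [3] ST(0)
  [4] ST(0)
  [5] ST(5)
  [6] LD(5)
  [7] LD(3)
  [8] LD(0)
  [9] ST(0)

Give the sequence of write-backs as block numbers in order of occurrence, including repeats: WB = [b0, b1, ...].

WB = [3, 0]

0: R B2 → L2 miss [-]
1: R B0 → L0 miss [-]
2: W B3 → L0 miss [D]
3: W B0 → L0 miss wb→B3 [D]
4: W B0 → L0 hit [D]
5: W B5 → L2 miss [D]
6: R B5 → L2 hit [D]
7: R B3 → L0 miss wb→B0 [-]
8: R B0 → L0 miss [-]
9: W B0 → L0 hit [D]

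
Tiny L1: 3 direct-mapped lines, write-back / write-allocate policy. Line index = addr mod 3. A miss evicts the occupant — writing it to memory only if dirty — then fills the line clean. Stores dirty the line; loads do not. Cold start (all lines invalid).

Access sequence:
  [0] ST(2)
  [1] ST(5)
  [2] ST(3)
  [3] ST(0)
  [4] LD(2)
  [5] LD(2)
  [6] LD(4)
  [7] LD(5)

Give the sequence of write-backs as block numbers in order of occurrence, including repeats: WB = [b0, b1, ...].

0: W B2 → L2 miss [D]
1: W B5 → L2 miss wb→B2 [D]
2: W B3 → L0 miss [D]
3: W B0 → L0 miss wb→B3 [D]
4: R B2 → L2 miss wb→B5 [-]
5: R B2 → L2 hit [-]
6: R B4 → L1 miss [-]
7: R B5 → L2 miss [-]

WB = [2, 3, 5]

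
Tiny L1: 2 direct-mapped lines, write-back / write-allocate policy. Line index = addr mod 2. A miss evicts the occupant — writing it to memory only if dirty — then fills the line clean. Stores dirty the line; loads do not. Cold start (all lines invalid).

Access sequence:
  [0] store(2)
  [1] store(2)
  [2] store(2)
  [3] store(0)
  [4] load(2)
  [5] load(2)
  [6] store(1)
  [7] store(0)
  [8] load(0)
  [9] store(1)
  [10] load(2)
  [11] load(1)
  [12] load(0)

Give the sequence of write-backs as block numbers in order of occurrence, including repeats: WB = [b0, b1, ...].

0: W B2 -> L0 miss  d=D]
1: W B2 -> L0 hit  d=D]
2: W B2 -> L0 hit  d=D]
3: W B0 -> L0 miss wb->B2  d=D]
4: R B2 -> L0 miss wb->B0  d=-]
5: R B2 -> L0 hit  d=-]
6: W B1 -> L1 miss  d=D]
7: W B0 -> L0 miss  d=D]
8: R B0 -> L0 hit  d=D]
9: W B1 -> L1 hit  d=D]
10: R B2 -> L0 miss wb->B0  d=-]
11: R B1 -> L1 hit  d=D]
12: R B0 -> L0 miss  d=-]

WB = [2, 0, 0]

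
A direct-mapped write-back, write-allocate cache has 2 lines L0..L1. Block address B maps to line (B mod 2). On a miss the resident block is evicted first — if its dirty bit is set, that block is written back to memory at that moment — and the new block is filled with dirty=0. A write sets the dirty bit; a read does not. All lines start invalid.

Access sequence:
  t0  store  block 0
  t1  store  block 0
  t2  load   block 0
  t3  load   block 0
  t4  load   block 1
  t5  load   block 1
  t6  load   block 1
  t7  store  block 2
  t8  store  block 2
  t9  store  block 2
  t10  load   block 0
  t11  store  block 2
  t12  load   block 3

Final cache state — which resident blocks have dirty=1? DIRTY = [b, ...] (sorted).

DIRTY = [2]

  0 | W B0 → L0 miss [D]
  1 | W B0 → L0 hit [D]
  2 | R B0 → L0 hit [D]
  3 | R B0 → L0 hit [D]
  4 | R B1 → L1 miss [-]
  5 | R B1 → L1 hit [-]
  6 | R B1 → L1 hit [-]
  7 | W B2 → L0 miss wb→B0 [D]
  8 | W B2 → L0 hit [D]
  9 | W B2 → L0 hit [D]
  10 | R B0 → L0 miss wb→B2 [-]
  11 | W B2 → L0 miss [D]
  12 | R B3 → L1 miss [-]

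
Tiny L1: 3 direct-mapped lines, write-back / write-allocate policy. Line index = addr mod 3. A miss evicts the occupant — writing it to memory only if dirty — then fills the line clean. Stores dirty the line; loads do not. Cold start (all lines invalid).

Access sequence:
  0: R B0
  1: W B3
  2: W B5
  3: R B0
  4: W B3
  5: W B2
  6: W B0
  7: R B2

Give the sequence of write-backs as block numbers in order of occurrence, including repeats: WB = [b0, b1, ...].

0: R B0 -> L0 miss  d=-]
1: W B3 -> L0 miss  d=D]
2: W B5 -> L2 miss  d=D]
3: R B0 -> L0 miss wb->B3  d=-]
4: W B3 -> L0 miss  d=D]
5: W B2 -> L2 miss wb->B5  d=D]
6: W B0 -> L0 miss wb->B3  d=D]
7: R B2 -> L2 hit  d=D]

WB = [3, 5, 3]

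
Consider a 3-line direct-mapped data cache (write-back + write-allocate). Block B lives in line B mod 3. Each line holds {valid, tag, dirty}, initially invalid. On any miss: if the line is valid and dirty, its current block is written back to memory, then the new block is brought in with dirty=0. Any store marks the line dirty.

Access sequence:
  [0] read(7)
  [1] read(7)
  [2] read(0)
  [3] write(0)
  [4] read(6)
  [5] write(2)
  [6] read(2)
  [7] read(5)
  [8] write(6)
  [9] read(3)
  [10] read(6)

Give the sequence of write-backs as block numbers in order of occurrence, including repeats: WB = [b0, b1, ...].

WB = [0, 2, 6]

0: R B7 → L1 miss [-]
1: R B7 → L1 hit [-]
2: R B0 → L0 miss [-]
3: W B0 → L0 hit [D]
4: R B6 → L0 miss wb→B0 [-]
5: W B2 → L2 miss [D]
6: R B2 → L2 hit [D]
7: R B5 → L2 miss wb→B2 [-]
8: W B6 → L0 hit [D]
9: R B3 → L0 miss wb→B6 [-]
10: R B6 → L0 miss [-]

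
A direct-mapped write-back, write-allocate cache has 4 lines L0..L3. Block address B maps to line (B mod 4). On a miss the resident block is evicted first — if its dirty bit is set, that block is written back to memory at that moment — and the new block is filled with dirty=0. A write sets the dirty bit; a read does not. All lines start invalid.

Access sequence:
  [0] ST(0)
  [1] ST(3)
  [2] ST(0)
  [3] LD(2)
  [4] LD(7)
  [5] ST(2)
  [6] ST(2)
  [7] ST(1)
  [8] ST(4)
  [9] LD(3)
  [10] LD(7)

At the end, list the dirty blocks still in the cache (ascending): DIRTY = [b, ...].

0: W B0 → L0 miss [D]
1: W B3 → L3 miss [D]
2: W B0 → L0 hit [D]
3: R B2 → L2 miss [-]
4: R B7 → L3 miss wb→B3 [-]
5: W B2 → L2 hit [D]
6: W B2 → L2 hit [D]
7: W B1 → L1 miss [D]
8: W B4 → L0 miss wb→B0 [D]
9: R B3 → L3 miss [-]
10: R B7 → L3 miss [-]

DIRTY = [1, 2, 4]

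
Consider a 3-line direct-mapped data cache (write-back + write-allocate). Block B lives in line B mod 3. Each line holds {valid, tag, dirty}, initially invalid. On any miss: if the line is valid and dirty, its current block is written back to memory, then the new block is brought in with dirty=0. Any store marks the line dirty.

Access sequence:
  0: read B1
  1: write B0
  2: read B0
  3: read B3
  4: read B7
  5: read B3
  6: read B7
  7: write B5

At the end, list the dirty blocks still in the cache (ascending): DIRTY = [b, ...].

0: R B1 -> L1 miss  d=-]
1: W B0 -> L0 miss  d=D]
2: R B0 -> L0 hit  d=D]
3: R B3 -> L0 miss wb->B0  d=-]
4: R B7 -> L1 miss  d=-]
5: R B3 -> L0 hit  d=-]
6: R B7 -> L1 hit  d=-]
7: W B5 -> L2 miss  d=D]

DIRTY = [5]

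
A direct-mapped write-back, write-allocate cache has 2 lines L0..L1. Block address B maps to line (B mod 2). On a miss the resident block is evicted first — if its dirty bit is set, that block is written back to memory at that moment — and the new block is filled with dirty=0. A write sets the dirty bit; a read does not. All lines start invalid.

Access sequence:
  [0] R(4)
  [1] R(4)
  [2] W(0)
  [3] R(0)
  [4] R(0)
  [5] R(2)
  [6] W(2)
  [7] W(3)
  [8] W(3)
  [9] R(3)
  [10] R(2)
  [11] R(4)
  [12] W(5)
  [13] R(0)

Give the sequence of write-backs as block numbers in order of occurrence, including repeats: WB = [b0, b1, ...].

WB = [0, 2, 3]

  0 | R B4 → L0 miss [-]
  1 | R B4 → L0 hit [-]
  2 | W B0 → L0 miss [D]
  3 | R B0 → L0 hit [D]
  4 | R B0 → L0 hit [D]
  5 | R B2 → L0 miss wb→B0 [-]
  6 | W B2 → L0 hit [D]
  7 | W B3 → L1 miss [D]
  8 | W B3 → L1 hit [D]
  9 | R B3 → L1 hit [D]
  10 | R B2 → L0 hit [D]
  11 | R B4 → L0 miss wb→B2 [-]
  12 | W B5 → L1 miss wb→B3 [D]
  13 | R B0 → L0 miss [-]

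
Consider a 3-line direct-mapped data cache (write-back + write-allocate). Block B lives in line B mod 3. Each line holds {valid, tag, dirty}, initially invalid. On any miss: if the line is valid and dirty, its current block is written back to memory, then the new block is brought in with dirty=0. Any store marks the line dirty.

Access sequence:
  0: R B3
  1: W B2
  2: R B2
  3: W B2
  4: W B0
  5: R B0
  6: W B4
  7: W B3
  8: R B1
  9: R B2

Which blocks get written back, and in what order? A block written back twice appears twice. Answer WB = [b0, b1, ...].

WB = [0, 4]

0: R B3 -> L0 miss  d=-]
1: W B2 -> L2 miss  d=D]
2: R B2 -> L2 hit  d=D]
3: W B2 -> L2 hit  d=D]
4: W B0 -> L0 miss  d=D]
5: R B0 -> L0 hit  d=D]
6: W B4 -> L1 miss  d=D]
7: W B3 -> L0 miss wb->B0  d=D]
8: R B1 -> L1 miss wb->B4  d=-]
9: R B2 -> L2 hit  d=D]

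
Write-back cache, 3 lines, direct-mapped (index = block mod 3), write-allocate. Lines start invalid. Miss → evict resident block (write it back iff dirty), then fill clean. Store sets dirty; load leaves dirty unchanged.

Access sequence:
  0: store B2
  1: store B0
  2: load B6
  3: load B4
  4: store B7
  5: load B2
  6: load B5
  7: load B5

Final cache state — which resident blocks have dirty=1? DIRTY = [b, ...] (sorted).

  0 | W B2 → L2 miss [D]
  1 | W B0 → L0 miss [D]
  2 | R B6 → L0 miss wb→B0 [-]
  3 | R B4 → L1 miss [-]
  4 | W B7 → L1 miss [D]
  5 | R B2 → L2 hit [D]
  6 | R B5 → L2 miss wb→B2 [-]
  7 | R B5 → L2 hit [-]

DIRTY = [7]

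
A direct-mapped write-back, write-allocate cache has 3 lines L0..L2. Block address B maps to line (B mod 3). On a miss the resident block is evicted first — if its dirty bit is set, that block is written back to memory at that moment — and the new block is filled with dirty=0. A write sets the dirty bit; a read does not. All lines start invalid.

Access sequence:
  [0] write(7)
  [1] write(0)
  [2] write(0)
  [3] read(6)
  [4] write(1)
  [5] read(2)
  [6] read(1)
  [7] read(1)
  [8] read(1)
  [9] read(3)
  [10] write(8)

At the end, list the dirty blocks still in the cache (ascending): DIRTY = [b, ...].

DIRTY = [1, 8]

  0 | W B7 → L1 miss [D]
  1 | W B0 → L0 miss [D]
  2 | W B0 → L0 hit [D]
  3 | R B6 → L0 miss wb→B0 [-]
  4 | W B1 → L1 miss wb→B7 [D]
  5 | R B2 → L2 miss [-]
  6 | R B1 → L1 hit [D]
  7 | R B1 → L1 hit [D]
  8 | R B1 → L1 hit [D]
  9 | R B3 → L0 miss [-]
  10 | W B8 → L2 miss [D]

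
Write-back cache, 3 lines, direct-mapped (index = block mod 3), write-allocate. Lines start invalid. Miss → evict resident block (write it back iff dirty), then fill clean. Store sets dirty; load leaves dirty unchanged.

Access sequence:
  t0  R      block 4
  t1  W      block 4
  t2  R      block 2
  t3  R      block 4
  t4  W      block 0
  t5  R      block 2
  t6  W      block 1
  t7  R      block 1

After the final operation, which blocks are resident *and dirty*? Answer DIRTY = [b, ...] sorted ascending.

  0 | R B4 → L1 miss [-]
  1 | W B4 → L1 hit [D]
  2 | R B2 → L2 miss [-]
  3 | R B4 → L1 hit [D]
  4 | W B0 → L0 miss [D]
  5 | R B2 → L2 hit [-]
  6 | W B1 → L1 miss wb→B4 [D]
  7 | R B1 → L1 hit [D]

DIRTY = [0, 1]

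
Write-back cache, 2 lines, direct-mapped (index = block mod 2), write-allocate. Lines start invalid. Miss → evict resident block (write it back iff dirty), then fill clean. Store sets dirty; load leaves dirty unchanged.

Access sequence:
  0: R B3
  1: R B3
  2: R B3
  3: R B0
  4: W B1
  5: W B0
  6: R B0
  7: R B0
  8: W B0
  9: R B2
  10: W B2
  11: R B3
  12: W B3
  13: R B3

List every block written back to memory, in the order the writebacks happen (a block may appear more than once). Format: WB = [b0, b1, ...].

0: R B3 → L1 miss [-]
1: R B3 → L1 hit [-]
2: R B3 → L1 hit [-]
3: R B0 → L0 miss [-]
4: W B1 → L1 miss [D]
5: W B0 → L0 hit [D]
6: R B0 → L0 hit [D]
7: R B0 → L0 hit [D]
8: W B0 → L0 hit [D]
9: R B2 → L0 miss wb→B0 [-]
10: W B2 → L0 hit [D]
11: R B3 → L1 miss wb→B1 [-]
12: W B3 → L1 hit [D]
13: R B3 → L1 hit [D]

WB = [0, 1]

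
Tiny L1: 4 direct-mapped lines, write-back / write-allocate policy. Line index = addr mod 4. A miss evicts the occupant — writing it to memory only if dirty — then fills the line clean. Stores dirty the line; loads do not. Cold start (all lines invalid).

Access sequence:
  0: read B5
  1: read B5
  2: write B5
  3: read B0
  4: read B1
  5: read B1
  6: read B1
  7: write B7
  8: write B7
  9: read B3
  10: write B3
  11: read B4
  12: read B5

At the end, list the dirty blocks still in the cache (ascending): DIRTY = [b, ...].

  0 | R B5 → L1 miss [-]
  1 | R B5 → L1 hit [-]
  2 | W B5 → L1 hit [D]
  3 | R B0 → L0 miss [-]
  4 | R B1 → L1 miss wb→B5 [-]
  5 | R B1 → L1 hit [-]
  6 | R B1 → L1 hit [-]
  7 | W B7 → L3 miss [D]
  8 | W B7 → L3 hit [D]
  9 | R B3 → L3 miss wb→B7 [-]
  10 | W B3 → L3 hit [D]
  11 | R B4 → L0 miss [-]
  12 | R B5 → L1 miss [-]

DIRTY = [3]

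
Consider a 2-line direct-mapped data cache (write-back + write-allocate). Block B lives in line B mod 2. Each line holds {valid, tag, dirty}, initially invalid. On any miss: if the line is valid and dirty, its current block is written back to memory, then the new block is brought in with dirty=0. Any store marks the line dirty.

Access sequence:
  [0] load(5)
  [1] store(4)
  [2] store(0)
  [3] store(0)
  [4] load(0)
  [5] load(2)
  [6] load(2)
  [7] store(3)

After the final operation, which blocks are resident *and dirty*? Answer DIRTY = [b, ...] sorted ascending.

DIRTY = [3]

0: R B5 → L1 miss [-]
1: W B4 → L0 miss [D]
2: W B0 → L0 miss wb→B4 [D]
3: W B0 → L0 hit [D]
4: R B0 → L0 hit [D]
5: R B2 → L0 miss wb→B0 [-]
6: R B2 → L0 hit [-]
7: W B3 → L1 miss [D]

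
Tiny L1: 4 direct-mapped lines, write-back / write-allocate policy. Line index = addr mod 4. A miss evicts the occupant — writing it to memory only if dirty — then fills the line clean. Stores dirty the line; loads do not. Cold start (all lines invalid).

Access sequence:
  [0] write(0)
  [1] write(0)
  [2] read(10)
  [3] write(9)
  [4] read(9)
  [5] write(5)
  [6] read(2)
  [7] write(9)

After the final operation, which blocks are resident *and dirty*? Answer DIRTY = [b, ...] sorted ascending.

0: W B0 -> L0 miss  d=D]
1: W B0 -> L0 hit  d=D]
2: R B10 -> L2 miss  d=-]
3: W B9 -> L1 miss  d=D]
4: R B9 -> L1 hit  d=D]
5: W B5 -> L1 miss wb->B9  d=D]
6: R B2 -> L2 miss  d=-]
7: W B9 -> L1 miss wb->B5  d=D]

DIRTY = [0, 9]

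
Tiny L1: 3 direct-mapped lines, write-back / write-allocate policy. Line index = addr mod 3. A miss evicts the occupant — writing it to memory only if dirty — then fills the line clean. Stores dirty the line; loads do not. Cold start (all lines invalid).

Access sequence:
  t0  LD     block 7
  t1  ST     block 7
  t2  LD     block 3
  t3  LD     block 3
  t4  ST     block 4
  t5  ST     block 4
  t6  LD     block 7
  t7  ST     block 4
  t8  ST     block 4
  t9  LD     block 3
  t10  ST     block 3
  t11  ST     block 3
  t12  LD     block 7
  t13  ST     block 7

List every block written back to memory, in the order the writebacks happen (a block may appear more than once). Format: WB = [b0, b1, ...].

0: R B7 → L1 miss [-]
1: W B7 → L1 hit [D]
2: R B3 → L0 miss [-]
3: R B3 → L0 hit [-]
4: W B4 → L1 miss wb→B7 [D]
5: W B4 → L1 hit [D]
6: R B7 → L1 miss wb→B4 [-]
7: W B4 → L1 miss [D]
8: W B4 → L1 hit [D]
9: R B3 → L0 hit [-]
10: W B3 → L0 hit [D]
11: W B3 → L0 hit [D]
12: R B7 → L1 miss wb→B4 [-]
13: W B7 → L1 hit [D]

WB = [7, 4, 4]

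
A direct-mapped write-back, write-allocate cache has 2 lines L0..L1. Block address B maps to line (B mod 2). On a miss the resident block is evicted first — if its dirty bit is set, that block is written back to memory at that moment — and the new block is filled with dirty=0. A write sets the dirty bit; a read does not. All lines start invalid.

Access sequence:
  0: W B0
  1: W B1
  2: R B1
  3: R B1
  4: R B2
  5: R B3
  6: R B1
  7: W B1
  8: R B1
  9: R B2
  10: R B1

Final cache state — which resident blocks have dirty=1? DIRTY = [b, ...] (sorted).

0: W B0 -> L0 miss  d=D]
1: W B1 -> L1 miss  d=D]
2: R B1 -> L1 hit  d=D]
3: R B1 -> L1 hit  d=D]
4: R B2 -> L0 miss wb->B0  d=-]
5: R B3 -> L1 miss wb->B1  d=-]
6: R B1 -> L1 miss  d=-]
7: W B1 -> L1 hit  d=D]
8: R B1 -> L1 hit  d=D]
9: R B2 -> L0 hit  d=-]
10: R B1 -> L1 hit  d=D]

DIRTY = [1]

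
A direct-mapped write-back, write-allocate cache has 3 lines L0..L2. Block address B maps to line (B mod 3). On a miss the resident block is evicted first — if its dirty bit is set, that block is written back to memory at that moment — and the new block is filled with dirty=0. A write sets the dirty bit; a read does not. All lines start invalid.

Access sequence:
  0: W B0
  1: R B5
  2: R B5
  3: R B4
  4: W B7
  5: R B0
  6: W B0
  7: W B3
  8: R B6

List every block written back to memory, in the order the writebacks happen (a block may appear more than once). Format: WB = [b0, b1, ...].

0: W B0 -> L0 miss  d=D]
1: R B5 -> L2 miss  d=-]
2: R B5 -> L2 hit  d=-]
3: R B4 -> L1 miss  d=-]
4: W B7 -> L1 miss  d=D]
5: R B0 -> L0 hit  d=D]
6: W B0 -> L0 hit  d=D]
7: W B3 -> L0 miss wb->B0  d=D]
8: R B6 -> L0 miss wb->B3  d=-]

WB = [0, 3]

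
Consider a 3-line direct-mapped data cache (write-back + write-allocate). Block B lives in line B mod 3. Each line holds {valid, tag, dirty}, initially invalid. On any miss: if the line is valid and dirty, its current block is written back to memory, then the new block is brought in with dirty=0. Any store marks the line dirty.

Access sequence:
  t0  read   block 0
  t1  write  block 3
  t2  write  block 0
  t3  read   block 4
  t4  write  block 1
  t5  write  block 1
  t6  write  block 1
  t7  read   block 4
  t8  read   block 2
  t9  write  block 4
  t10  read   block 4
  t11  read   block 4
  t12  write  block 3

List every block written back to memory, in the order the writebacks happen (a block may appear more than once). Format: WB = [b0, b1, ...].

WB = [3, 1, 0]

0: R B0 → L0 miss [-]
1: W B3 → L0 miss [D]
2: W B0 → L0 miss wb→B3 [D]
3: R B4 → L1 miss [-]
4: W B1 → L1 miss [D]
5: W B1 → L1 hit [D]
6: W B1 → L1 hit [D]
7: R B4 → L1 miss wb→B1 [-]
8: R B2 → L2 miss [-]
9: W B4 → L1 hit [D]
10: R B4 → L1 hit [D]
11: R B4 → L1 hit [D]
12: W B3 → L0 miss wb→B0 [D]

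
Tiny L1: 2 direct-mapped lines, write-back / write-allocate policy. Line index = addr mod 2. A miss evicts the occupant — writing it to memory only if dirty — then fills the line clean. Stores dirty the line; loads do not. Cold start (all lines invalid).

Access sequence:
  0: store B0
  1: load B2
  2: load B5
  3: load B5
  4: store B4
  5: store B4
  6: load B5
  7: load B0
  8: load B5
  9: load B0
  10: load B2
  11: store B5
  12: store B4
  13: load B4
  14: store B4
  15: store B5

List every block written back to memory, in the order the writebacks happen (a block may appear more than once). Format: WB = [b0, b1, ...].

WB = [0, 4]

  0 | W B0 → L0 miss [D]
  1 | R B2 → L0 miss wb→B0 [-]
  2 | R B5 → L1 miss [-]
  3 | R B5 → L1 hit [-]
  4 | W B4 → L0 miss [D]
  5 | W B4 → L0 hit [D]
  6 | R B5 → L1 hit [-]
  7 | R B0 → L0 miss wb→B4 [-]
  8 | R B5 → L1 hit [-]
  9 | R B0 → L0 hit [-]
  10 | R B2 → L0 miss [-]
  11 | W B5 → L1 hit [D]
  12 | W B4 → L0 miss [D]
  13 | R B4 → L0 hit [D]
  14 | W B4 → L0 hit [D]
  15 | W B5 → L1 hit [D]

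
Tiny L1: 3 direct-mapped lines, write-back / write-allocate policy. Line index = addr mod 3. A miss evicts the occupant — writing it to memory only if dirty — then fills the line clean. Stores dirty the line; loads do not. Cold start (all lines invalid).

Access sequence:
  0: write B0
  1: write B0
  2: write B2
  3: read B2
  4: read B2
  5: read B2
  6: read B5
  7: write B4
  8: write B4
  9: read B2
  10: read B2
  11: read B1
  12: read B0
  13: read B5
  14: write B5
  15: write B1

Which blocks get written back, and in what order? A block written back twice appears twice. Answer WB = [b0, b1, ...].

WB = [2, 4]

0: W B0 -> L0 miss  d=D]
1: W B0 -> L0 hit  d=D]
2: W B2 -> L2 miss  d=D]
3: R B2 -> L2 hit  d=D]
4: R B2 -> L2 hit  d=D]
5: R B2 -> L2 hit  d=D]
6: R B5 -> L2 miss wb->B2  d=-]
7: W B4 -> L1 miss  d=D]
8: W B4 -> L1 hit  d=D]
9: R B2 -> L2 miss  d=-]
10: R B2 -> L2 hit  d=-]
11: R B1 -> L1 miss wb->B4  d=-]
12: R B0 -> L0 hit  d=D]
13: R B5 -> L2 miss  d=-]
14: W B5 -> L2 hit  d=D]
15: W B1 -> L1 hit  d=D]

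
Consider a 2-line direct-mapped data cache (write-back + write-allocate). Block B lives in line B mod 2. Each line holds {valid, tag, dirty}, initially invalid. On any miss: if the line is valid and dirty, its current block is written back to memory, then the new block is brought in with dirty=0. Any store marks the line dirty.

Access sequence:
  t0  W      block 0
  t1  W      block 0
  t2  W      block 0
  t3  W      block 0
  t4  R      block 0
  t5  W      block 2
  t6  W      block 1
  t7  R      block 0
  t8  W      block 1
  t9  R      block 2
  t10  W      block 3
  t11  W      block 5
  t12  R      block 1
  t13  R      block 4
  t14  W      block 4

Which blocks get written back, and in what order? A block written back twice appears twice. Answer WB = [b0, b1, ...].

  0 | W B0 → L0 miss [D]
  1 | W B0 → L0 hit [D]
  2 | W B0 → L0 hit [D]
  3 | W B0 → L0 hit [D]
  4 | R B0 → L0 hit [D]
  5 | W B2 → L0 miss wb→B0 [D]
  6 | W B1 → L1 miss [D]
  7 | R B0 → L0 miss wb→B2 [-]
  8 | W B1 → L1 hit [D]
  9 | R B2 → L0 miss [-]
  10 | W B3 → L1 miss wb→B1 [D]
  11 | W B5 → L1 miss wb→B3 [D]
  12 | R B1 → L1 miss wb→B5 [-]
  13 | R B4 → L0 miss [-]
  14 | W B4 → L0 hit [D]

WB = [0, 2, 1, 3, 5]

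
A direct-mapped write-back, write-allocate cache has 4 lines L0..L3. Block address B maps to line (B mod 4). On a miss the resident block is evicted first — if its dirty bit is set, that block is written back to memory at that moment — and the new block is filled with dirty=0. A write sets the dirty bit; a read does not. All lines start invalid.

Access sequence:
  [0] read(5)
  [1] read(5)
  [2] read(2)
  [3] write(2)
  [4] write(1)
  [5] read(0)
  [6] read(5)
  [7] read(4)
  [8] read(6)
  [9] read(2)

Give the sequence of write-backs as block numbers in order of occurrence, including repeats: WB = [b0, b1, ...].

0: R B5 -> L1 miss  d=-]
1: R B5 -> L1 hit  d=-]
2: R B2 -> L2 miss  d=-]
3: W B2 -> L2 hit  d=D]
4: W B1 -> L1 miss  d=D]
5: R B0 -> L0 miss  d=-]
6: R B5 -> L1 miss wb->B1  d=-]
7: R B4 -> L0 miss  d=-]
8: R B6 -> L2 miss wb->B2  d=-]
9: R B2 -> L2 miss  d=-]

WB = [1, 2]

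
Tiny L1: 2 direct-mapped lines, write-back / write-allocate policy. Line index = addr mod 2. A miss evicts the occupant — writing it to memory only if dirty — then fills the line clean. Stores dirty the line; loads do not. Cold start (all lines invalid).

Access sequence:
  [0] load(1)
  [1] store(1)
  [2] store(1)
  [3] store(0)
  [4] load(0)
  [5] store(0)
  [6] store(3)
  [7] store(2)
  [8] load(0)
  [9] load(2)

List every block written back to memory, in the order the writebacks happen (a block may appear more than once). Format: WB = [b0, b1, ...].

0: R B1 → L1 miss [-]
1: W B1 → L1 hit [D]
2: W B1 → L1 hit [D]
3: W B0 → L0 miss [D]
4: R B0 → L0 hit [D]
5: W B0 → L0 hit [D]
6: W B3 → L1 miss wb→B1 [D]
7: W B2 → L0 miss wb→B0 [D]
8: R B0 → L0 miss wb→B2 [-]
9: R B2 → L0 miss [-]

WB = [1, 0, 2]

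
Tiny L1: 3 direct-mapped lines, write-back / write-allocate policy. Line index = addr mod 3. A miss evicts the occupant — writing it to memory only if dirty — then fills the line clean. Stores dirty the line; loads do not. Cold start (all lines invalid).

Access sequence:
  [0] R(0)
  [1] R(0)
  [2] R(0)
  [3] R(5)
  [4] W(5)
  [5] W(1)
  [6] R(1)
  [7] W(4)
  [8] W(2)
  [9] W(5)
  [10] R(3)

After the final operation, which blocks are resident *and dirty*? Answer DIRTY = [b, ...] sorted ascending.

DIRTY = [4, 5]

0: R B0 → L0 miss [-]
1: R B0 → L0 hit [-]
2: R B0 → L0 hit [-]
3: R B5 → L2 miss [-]
4: W B5 → L2 hit [D]
5: W B1 → L1 miss [D]
6: R B1 → L1 hit [D]
7: W B4 → L1 miss wb→B1 [D]
8: W B2 → L2 miss wb→B5 [D]
9: W B5 → L2 miss wb→B2 [D]
10: R B3 → L0 miss [-]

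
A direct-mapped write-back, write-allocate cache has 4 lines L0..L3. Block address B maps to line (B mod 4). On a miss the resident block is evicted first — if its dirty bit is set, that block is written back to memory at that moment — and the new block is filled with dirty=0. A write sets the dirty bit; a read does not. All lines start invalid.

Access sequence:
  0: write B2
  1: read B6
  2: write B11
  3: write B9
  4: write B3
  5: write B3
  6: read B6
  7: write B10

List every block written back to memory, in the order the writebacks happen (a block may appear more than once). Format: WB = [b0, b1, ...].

WB = [2, 11]

0: W B2 → L2 miss [D]
1: R B6 → L2 miss wb→B2 [-]
2: W B11 → L3 miss [D]
3: W B9 → L1 miss [D]
4: W B3 → L3 miss wb→B11 [D]
5: W B3 → L3 hit [D]
6: R B6 → L2 hit [-]
7: W B10 → L2 miss [D]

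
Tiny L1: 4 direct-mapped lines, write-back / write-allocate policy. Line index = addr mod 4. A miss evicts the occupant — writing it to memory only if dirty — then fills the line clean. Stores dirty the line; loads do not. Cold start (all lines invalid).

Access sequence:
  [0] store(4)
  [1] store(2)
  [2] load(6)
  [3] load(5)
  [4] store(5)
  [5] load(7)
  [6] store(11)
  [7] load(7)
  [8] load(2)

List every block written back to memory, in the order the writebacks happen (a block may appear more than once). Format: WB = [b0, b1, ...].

WB = [2, 11]

0: W B4 -> L0 miss  d=D]
1: W B2 -> L2 miss  d=D]
2: R B6 -> L2 miss wb->B2  d=-]
3: R B5 -> L1 miss  d=-]
4: W B5 -> L1 hit  d=D]
5: R B7 -> L3 miss  d=-]
6: W B11 -> L3 miss  d=D]
7: R B7 -> L3 miss wb->B11  d=-]
8: R B2 -> L2 miss  d=-]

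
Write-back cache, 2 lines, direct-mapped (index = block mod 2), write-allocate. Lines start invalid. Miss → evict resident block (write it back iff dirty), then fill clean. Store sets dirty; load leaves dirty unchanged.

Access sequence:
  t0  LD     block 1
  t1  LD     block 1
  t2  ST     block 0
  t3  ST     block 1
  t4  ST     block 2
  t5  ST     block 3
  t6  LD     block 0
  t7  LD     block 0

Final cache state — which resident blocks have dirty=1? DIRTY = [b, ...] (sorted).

  0 | R B1 → L1 miss [-]
  1 | R B1 → L1 hit [-]
  2 | W B0 → L0 miss [D]
  3 | W B1 → L1 hit [D]
  4 | W B2 → L0 miss wb→B0 [D]
  5 | W B3 → L1 miss wb→B1 [D]
  6 | R B0 → L0 miss wb→B2 [-]
  7 | R B0 → L0 hit [-]

DIRTY = [3]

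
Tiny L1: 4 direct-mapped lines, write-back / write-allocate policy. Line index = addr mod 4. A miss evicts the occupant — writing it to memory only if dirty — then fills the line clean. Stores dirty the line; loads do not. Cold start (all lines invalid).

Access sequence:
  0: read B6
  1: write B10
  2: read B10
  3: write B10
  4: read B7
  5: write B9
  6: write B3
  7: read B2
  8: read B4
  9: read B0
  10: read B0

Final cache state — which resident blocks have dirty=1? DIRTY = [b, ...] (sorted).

0: R B6 -> L2 miss  d=-]
1: W B10 -> L2 miss  d=D]
2: R B10 -> L2 hit  d=D]
3: W B10 -> L2 hit  d=D]
4: R B7 -> L3 miss  d=-]
5: W B9 -> L1 miss  d=D]
6: W B3 -> L3 miss  d=D]
7: R B2 -> L2 miss wb->B10  d=-]
8: R B4 -> L0 miss  d=-]
9: R B0 -> L0 miss  d=-]
10: R B0 -> L0 hit  d=-]

DIRTY = [3, 9]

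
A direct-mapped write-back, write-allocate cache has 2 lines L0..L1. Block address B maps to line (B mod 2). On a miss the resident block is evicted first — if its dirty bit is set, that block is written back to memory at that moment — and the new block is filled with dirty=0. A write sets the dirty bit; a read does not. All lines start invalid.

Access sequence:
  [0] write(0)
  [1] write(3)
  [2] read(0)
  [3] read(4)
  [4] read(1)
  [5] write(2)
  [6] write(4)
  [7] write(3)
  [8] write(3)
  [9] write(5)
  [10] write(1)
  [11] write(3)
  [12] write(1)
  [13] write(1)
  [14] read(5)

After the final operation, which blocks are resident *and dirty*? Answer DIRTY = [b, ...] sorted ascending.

DIRTY = [4]

  0 | W B0 → L0 miss [D]
  1 | W B3 → L1 miss [D]
  2 | R B0 → L0 hit [D]
  3 | R B4 → L0 miss wb→B0 [-]
  4 | R B1 → L1 miss wb→B3 [-]
  5 | W B2 → L0 miss [D]
  6 | W B4 → L0 miss wb→B2 [D]
  7 | W B3 → L1 miss [D]
  8 | W B3 → L1 hit [D]
  9 | W B5 → L1 miss wb→B3 [D]
  10 | W B1 → L1 miss wb→B5 [D]
  11 | W B3 → L1 miss wb→B1 [D]
  12 | W B1 → L1 miss wb→B3 [D]
  13 | W B1 → L1 hit [D]
  14 | R B5 → L1 miss wb→B1 [-]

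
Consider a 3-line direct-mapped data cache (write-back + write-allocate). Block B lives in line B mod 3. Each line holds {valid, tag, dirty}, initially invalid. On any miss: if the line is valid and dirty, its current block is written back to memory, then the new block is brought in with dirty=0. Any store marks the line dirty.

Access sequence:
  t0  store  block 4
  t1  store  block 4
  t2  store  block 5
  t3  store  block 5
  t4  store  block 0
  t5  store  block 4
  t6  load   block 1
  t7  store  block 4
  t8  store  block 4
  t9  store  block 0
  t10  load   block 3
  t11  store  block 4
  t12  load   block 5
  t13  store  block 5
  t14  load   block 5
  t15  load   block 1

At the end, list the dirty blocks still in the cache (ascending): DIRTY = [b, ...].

DIRTY = [5]

0: W B4 -> L1 miss  d=D]
1: W B4 -> L1 hit  d=D]
2: W B5 -> L2 miss  d=D]
3: W B5 -> L2 hit  d=D]
4: W B0 -> L0 miss  d=D]
5: W B4 -> L1 hit  d=D]
6: R B1 -> L1 miss wb->B4  d=-]
7: W B4 -> L1 miss  d=D]
8: W B4 -> L1 hit  d=D]
9: W B0 -> L0 hit  d=D]
10: R B3 -> L0 miss wb->B0  d=-]
11: W B4 -> L1 hit  d=D]
12: R B5 -> L2 hit  d=D]
13: W B5 -> L2 hit  d=D]
14: R B5 -> L2 hit  d=D]
15: R B1 -> L1 miss wb->B4  d=-]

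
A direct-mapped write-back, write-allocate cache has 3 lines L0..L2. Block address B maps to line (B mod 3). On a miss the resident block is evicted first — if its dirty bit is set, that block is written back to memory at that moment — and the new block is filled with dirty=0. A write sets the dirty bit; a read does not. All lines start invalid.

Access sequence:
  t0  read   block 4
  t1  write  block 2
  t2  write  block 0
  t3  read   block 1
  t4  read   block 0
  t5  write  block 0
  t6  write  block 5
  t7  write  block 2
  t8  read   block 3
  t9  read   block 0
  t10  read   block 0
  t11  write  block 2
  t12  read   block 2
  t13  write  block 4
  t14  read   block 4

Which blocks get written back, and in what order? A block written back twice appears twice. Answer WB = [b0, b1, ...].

0: R B4 -> L1 miss  d=-]
1: W B2 -> L2 miss  d=D]
2: W B0 -> L0 miss  d=D]
3: R B1 -> L1 miss  d=-]
4: R B0 -> L0 hit  d=D]
5: W B0 -> L0 hit  d=D]
6: W B5 -> L2 miss wb->B2  d=D]
7: W B2 -> L2 miss wb->B5  d=D]
8: R B3 -> L0 miss wb->B0  d=-]
9: R B0 -> L0 miss  d=-]
10: R B0 -> L0 hit  d=-]
11: W B2 -> L2 hit  d=D]
12: R B2 -> L2 hit  d=D]
13: W B4 -> L1 miss  d=D]
14: R B4 -> L1 hit  d=D]

WB = [2, 5, 0]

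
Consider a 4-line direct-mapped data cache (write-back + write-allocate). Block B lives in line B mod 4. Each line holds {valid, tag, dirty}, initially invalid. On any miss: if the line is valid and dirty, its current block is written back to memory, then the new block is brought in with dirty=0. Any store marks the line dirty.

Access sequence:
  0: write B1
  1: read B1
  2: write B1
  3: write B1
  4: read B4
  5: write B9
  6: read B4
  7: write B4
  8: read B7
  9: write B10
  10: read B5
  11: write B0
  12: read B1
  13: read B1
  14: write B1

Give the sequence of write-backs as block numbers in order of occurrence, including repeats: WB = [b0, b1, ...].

WB = [1, 9, 4]

  0 | W B1 → L1 miss [D]
  1 | R B1 → L1 hit [D]
  2 | W B1 → L1 hit [D]
  3 | W B1 → L1 hit [D]
  4 | R B4 → L0 miss [-]
  5 | W B9 → L1 miss wb→B1 [D]
  6 | R B4 → L0 hit [-]
  7 | W B4 → L0 hit [D]
  8 | R B7 → L3 miss [-]
  9 | W B10 → L2 miss [D]
  10 | R B5 → L1 miss wb→B9 [-]
  11 | W B0 → L0 miss wb→B4 [D]
  12 | R B1 → L1 miss [-]
  13 | R B1 → L1 hit [-]
  14 | W B1 → L1 hit [D]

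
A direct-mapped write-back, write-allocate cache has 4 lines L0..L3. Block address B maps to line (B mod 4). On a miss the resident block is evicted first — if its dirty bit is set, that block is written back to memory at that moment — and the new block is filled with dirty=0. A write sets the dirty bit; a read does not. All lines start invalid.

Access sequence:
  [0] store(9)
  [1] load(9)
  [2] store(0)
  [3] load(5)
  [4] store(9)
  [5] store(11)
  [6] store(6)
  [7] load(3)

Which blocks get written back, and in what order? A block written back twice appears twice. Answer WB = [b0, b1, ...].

0: W B9 -> L1 miss  d=D]
1: R B9 -> L1 hit  d=D]
2: W B0 -> L0 miss  d=D]
3: R B5 -> L1 miss wb->B9  d=-]
4: W B9 -> L1 miss  d=D]
5: W B11 -> L3 miss  d=D]
6: W B6 -> L2 miss  d=D]
7: R B3 -> L3 miss wb->B11  d=-]

WB = [9, 11]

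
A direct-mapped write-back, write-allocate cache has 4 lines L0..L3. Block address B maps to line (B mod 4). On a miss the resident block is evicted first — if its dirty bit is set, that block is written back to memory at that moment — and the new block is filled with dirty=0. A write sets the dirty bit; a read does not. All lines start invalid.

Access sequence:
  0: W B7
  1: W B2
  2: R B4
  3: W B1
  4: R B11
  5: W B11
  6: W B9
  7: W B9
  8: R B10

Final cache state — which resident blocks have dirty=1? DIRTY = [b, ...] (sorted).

0: W B7 → L3 miss [D]
1: W B2 → L2 miss [D]
2: R B4 → L0 miss [-]
3: W B1 → L1 miss [D]
4: R B11 → L3 miss wb→B7 [-]
5: W B11 → L3 hit [D]
6: W B9 → L1 miss wb→B1 [D]
7: W B9 → L1 hit [D]
8: R B10 → L2 miss wb→B2 [-]

DIRTY = [9, 11]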